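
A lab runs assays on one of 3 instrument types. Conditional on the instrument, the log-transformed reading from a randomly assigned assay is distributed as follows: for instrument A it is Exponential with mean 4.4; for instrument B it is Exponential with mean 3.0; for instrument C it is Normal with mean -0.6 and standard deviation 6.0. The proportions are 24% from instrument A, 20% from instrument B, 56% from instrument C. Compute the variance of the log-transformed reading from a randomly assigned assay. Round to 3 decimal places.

Per component, A: μ=4.4, E[X²]=38.72; B: μ=3, E[X²]=18; C: μ=-0.6, E[X²]=36.36.
E[X] = 0.24·4.4 + 0.2·3 + 0.56·-0.6 = 1.32.
E[X²] = 0.24·38.72 + 0.2·18 + 0.56·36.36 = 33.2544.
Var(X) = E[X²] − (E[X])² = 33.2544 − 1.7424 = 31.512.

31.512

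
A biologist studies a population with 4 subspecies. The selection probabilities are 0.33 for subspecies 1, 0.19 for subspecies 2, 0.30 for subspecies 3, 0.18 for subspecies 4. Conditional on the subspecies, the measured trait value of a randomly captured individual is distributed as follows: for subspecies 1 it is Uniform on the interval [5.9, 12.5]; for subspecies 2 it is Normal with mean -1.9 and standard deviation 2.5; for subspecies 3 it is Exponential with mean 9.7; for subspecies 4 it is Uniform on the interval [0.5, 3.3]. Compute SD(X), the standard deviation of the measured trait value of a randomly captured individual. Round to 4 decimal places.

7.2866

Per component, 1: μ=9.2, E[X²]=88.27; 2: μ=-1.9, E[X²]=9.86; 3: μ=9.7, E[X²]=188.18; 4: μ=1.9, E[X²]=4.26333.
E[X] = 0.33·9.2 + 0.19·-1.9 + 0.3·9.7 + 0.18·1.9 = 5.927.
E[X²] = 0.33·88.27 + 0.19·9.86 + 0.3·188.18 + 0.18·4.26333 = 88.2239.
Var(X) = E[X²] − (E[X])² = 88.2239 − 35.1293 = 53.0946.
SD(X) = √53.0946 = 7.2866.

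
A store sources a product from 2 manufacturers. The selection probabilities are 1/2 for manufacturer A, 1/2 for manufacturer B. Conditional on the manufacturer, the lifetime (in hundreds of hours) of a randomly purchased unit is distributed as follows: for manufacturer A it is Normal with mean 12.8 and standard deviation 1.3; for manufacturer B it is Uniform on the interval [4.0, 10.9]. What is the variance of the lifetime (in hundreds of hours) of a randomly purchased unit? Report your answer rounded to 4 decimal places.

Per component, A: μ=12.8, E[X²]=165.53; B: μ=7.45, E[X²]=59.47.
E[X] = 0.5·12.8 + 0.5·7.45 = 10.125.
E[X²] = 0.5·165.53 + 0.5·59.47 = 112.5.
Var(X) = E[X²] − (E[X])² = 112.5 − 102.516 = 9.98438.

9.9844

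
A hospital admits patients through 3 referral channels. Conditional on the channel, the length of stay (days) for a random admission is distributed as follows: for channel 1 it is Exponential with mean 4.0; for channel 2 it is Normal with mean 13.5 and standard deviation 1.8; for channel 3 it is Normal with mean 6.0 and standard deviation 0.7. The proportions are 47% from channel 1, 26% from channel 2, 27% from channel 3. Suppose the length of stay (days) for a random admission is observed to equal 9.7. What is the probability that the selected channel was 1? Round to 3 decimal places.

0.626

Likelihoods f(9.7 | ·): 1: 0.0221195; 2: 0.0238703; 3: 4.88634e-07.
Posterior ∝ prior × likelihood. Numerator for 1: 0.47·0.0221195 = 0.0103962.
Normalizing constant: 0.47·0.0221195 + 0.26·0.0238703 + 0.27·4.88634e-07 = 0.0166026.
P(1 | observation) = 0.0103962 / 0.0166026 = 0.626178.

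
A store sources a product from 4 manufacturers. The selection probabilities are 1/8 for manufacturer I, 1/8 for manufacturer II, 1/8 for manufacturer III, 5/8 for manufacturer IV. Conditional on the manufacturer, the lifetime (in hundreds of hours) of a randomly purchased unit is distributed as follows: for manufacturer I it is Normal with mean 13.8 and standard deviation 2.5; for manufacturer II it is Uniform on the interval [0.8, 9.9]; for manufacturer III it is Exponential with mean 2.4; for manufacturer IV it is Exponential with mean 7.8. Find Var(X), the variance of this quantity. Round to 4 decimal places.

Per component, I: μ=13.8, E[X²]=196.69; II: μ=5.35, E[X²]=35.5233; III: μ=2.4, E[X²]=11.52; IV: μ=7.8, E[X²]=121.68.
E[X] = 0.125·13.8 + 0.125·5.35 + 0.125·2.4 + 0.625·7.8 = 7.56875.
E[X²] = 0.125·196.69 + 0.125·35.5233 + 0.125·11.52 + 0.625·121.68 = 106.517.
Var(X) = E[X²] − (E[X])² = 106.517 − 57.286 = 49.2307.

49.2307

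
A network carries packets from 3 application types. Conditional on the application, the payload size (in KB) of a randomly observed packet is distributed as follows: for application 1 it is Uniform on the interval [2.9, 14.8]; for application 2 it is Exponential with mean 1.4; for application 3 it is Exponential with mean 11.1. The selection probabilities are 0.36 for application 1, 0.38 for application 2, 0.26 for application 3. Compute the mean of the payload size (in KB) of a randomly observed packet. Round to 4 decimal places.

6.6040

Component means — 1: 8.85; 2: 1.4; 3: 11.1.
E[X] = 0.36·8.85 + 0.38·1.4 + 0.26·11.1 = 6.604.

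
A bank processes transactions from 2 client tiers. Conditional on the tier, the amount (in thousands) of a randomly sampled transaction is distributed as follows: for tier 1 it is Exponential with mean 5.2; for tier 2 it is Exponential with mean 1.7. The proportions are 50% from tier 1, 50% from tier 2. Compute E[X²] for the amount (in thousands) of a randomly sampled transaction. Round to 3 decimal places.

For each component E[X²] = Var + (mean)², giving 1: 54.08; 2: 5.78.
Overall E[X²] = 0.5·54.08 + 0.5·5.78 = 29.93.

29.930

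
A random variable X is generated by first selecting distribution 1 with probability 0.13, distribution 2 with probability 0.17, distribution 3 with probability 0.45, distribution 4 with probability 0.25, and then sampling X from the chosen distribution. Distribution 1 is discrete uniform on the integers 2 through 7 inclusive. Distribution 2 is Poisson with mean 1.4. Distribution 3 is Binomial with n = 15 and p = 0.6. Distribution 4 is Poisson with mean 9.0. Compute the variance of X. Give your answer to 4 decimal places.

13.4157

Per component, 1: μ=4.5, E[X²]=23.1667; 2: μ=1.4, E[X²]=3.36; 3: μ=9, E[X²]=84.6; 4: μ=9, E[X²]=90.
E[X] = 0.13·4.5 + 0.17·1.4 + 0.45·9 + 0.25·9 = 7.123.
E[X²] = 0.13·23.1667 + 0.17·3.36 + 0.45·84.6 + 0.25·90 = 64.1529.
Var(X) = E[X²] − (E[X])² = 64.1529 − 50.7371 = 13.4157.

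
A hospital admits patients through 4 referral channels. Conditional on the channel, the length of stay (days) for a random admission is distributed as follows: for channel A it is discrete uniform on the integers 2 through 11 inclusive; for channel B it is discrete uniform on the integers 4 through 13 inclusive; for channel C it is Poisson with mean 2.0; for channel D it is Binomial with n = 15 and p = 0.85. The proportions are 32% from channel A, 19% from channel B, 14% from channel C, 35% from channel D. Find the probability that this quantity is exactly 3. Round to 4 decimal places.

Conditional on each channel, P(X = 3): A: 0.1; B: 0; C: 0.180447; D: 3.62546e-08.
By total probability, P(X = 3) = 0.32·0.1 + 0.19·0 + 0.14·0.180447 + 0.35·3.62546e-08 = 0.0572626.

0.0573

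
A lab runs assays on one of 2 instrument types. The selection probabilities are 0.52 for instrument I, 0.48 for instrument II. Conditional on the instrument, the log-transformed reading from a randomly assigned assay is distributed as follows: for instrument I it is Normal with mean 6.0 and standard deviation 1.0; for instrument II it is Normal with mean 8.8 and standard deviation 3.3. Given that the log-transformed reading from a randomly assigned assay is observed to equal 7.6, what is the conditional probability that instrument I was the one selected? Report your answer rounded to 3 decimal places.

Likelihoods f(7.6 | ·): I: 0.110921; II: 0.113157.
Posterior ∝ prior × likelihood. Numerator for I: 0.52·0.110921 = 0.0576788.
Normalizing constant: 0.52·0.110921 + 0.48·0.113157 = 0.111994.
P(I | observation) = 0.0576788 / 0.111994 = 0.515016.

0.515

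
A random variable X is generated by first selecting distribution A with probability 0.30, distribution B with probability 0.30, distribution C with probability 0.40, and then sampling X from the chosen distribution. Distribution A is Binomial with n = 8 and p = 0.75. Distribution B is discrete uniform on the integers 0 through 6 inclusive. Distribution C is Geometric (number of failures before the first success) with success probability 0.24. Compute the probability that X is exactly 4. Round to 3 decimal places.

Conditional on each component, P(X = 4): A: 0.0865173; B: 0.142857; C: 0.0800692.
By total probability, P(X = 4) = 0.3·0.0865173 + 0.3·0.142857 + 0.4·0.0800692 = 0.10084.

0.101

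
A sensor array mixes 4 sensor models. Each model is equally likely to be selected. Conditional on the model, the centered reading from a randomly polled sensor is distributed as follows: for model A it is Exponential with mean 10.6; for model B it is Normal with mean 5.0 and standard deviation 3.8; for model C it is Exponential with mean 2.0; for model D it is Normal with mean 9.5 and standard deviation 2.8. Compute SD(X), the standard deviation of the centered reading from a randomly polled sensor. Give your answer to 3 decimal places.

6.831

Per component, A: μ=10.6, E[X²]=224.72; B: μ=5, E[X²]=39.44; C: μ=2, E[X²]=8; D: μ=9.5, E[X²]=98.09.
E[X] = 0.25·10.6 + 0.25·5 + 0.25·2 + 0.25·9.5 = 6.775.
E[X²] = 0.25·224.72 + 0.25·39.44 + 0.25·8 + 0.25·98.09 = 92.5625.
Var(X) = E[X²] − (E[X])² = 92.5625 − 45.9006 = 46.6619.
SD(X) = √46.6619 = 6.83095.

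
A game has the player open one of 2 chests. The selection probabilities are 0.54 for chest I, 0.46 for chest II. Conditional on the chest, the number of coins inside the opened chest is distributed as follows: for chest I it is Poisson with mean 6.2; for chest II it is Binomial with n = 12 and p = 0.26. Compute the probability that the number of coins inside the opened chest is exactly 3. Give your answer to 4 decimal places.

Conditional on each chest, P(X = 3): I: 0.0806117; II: 0.257293.
By total probability, P(X = 3) = 0.54·0.0806117 + 0.46·0.257293 = 0.161885.

0.1619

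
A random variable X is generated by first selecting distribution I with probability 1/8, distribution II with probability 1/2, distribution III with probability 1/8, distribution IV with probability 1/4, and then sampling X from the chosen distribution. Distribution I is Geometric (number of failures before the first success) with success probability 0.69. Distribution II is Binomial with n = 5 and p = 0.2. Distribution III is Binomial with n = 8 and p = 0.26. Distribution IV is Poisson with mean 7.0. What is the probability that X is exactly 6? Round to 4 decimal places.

0.0379

Conditional on each component, P(X = 6): I: 0.000612378; II: 0; III: 0.00473654; IV: 0.149003.
By total probability, P(X = 6) = 0.125·0.000612378 + 0.5·0 + 0.125·0.00473654 + 0.25·0.149003 = 0.0379193.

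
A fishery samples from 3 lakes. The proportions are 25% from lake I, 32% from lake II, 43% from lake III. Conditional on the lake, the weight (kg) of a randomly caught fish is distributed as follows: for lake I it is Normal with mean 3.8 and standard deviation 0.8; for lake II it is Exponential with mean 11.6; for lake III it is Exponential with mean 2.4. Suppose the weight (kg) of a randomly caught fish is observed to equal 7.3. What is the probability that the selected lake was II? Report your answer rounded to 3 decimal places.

0.632

Likelihoods f(7.3 | ·): I: 3.47925e-05; II: 0.0459448; III: 0.019898.
Posterior ∝ prior × likelihood. Numerator for II: 0.32·0.0459448 = 0.0147023.
Normalizing constant: 0.25·3.47925e-05 + 0.32·0.0459448 + 0.43·0.019898 = 0.0232672.
P(II | observation) = 0.0147023 / 0.0232672 = 0.631891.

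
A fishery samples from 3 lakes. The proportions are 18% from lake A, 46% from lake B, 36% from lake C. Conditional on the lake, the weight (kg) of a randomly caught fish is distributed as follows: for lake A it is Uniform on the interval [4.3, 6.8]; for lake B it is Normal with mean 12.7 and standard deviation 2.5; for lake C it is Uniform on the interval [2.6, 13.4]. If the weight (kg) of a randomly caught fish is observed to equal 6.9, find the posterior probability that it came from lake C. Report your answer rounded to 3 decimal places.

Likelihoods f(6.9 | ·): A: 0; B: 0.0108192; C: 0.0925926.
Posterior ∝ prior × likelihood. Numerator for C: 0.36·0.0925926 = 0.0333333.
Normalizing constant: 0.18·0 + 0.46·0.0108192 + 0.36·0.0925926 = 0.0383102.
P(C | observation) = 0.0333333 / 0.0383102 = 0.870091.

0.870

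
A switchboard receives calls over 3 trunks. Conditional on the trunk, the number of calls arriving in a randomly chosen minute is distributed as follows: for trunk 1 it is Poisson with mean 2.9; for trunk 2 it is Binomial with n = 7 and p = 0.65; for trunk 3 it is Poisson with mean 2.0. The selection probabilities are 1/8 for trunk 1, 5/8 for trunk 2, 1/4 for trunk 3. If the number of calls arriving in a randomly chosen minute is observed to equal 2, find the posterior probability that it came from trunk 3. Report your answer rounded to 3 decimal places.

0.538

Likelihoods P(X=2 | ·): 1: 0.231373; 2: 0.0466; 3: 0.270671.
Posterior ∝ prior × likelihood. Numerator for 3: 0.25·0.270671 = 0.0676676.
Normalizing constant: 0.125·0.231373 + 0.625·0.0466 + 0.25·0.270671 = 0.125714.
P(3 | observation) = 0.0676676 / 0.125714 = 0.538266.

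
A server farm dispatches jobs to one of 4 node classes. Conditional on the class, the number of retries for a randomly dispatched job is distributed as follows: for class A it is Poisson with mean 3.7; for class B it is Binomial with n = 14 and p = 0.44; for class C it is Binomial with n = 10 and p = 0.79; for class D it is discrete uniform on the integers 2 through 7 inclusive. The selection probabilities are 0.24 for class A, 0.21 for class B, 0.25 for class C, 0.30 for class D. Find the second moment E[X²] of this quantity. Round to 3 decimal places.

For each component E[X²] = Var + (mean)², giving A: 17.39; B: 41.3952; C: 64.069; D: 23.1667.
Overall E[X²] = 0.24·17.39 + 0.21·41.3952 + 0.25·64.069 + 0.3·23.1667 = 35.8338.

35.834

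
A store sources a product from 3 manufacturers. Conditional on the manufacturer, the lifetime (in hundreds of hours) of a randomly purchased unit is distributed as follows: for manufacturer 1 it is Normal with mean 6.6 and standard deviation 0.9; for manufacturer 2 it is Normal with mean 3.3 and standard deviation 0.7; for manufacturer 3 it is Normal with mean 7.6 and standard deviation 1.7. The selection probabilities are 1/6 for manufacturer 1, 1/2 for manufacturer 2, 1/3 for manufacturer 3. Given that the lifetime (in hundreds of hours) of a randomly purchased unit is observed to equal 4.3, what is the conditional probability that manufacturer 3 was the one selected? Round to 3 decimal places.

0.101

Likelihoods f(4.3 | ·): 1: 0.0169242; 2: 0.205426; 3: 0.0356627.
Posterior ∝ prior × likelihood. Numerator for 3: 0.333333·0.0356627 = 0.0118876.
Normalizing constant: 0.166667·0.0169242 + 0.5·0.205426 + 0.333333·0.0356627 = 0.117421.
P(3 | observation) = 0.0118876 / 0.117421 = 0.101239.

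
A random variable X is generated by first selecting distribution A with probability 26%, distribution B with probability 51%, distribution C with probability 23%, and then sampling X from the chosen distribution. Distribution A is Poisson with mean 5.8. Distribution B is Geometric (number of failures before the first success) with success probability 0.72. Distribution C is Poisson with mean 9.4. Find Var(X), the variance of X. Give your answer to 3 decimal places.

18.128

Per component, A: μ=5.8, E[X²]=39.44; B: μ=0.388889, E[X²]=0.691358; C: μ=9.4, E[X²]=97.76.
E[X] = 0.26·5.8 + 0.51·0.388889 + 0.23·9.4 = 3.86833.
E[X²] = 0.26·39.44 + 0.51·0.691358 + 0.23·97.76 = 33.0918.
Var(X) = E[X²] − (E[X])² = 33.0918 − 14.964 = 18.1278.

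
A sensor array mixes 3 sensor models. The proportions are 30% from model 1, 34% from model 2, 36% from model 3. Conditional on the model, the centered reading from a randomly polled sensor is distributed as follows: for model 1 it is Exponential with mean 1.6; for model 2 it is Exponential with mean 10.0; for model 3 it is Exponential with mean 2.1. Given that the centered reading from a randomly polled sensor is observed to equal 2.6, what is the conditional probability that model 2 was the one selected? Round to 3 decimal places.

Likelihoods f(2.6 | ·): 1: 0.12307; 2: 0.0771052; 3: 0.138065.
Posterior ∝ prior × likelihood. Numerator for 2: 0.34·0.0771052 = 0.0262158.
Normalizing constant: 0.3·0.12307 + 0.34·0.0771052 + 0.36·0.138065 = 0.11284.
P(2 | observation) = 0.0262158 / 0.11284 = 0.232327.

0.232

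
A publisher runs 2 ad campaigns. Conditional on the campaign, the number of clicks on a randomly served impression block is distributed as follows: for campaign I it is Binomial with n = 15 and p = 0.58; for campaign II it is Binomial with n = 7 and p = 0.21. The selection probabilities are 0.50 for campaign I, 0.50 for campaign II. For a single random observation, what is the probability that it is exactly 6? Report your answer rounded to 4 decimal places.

Conditional on each campaign, P(X = 6): I: 0.0774846; II: 0.000474287.
By total probability, P(X = 6) = 0.5·0.0774846 + 0.5·0.000474287 = 0.0389795.

0.0390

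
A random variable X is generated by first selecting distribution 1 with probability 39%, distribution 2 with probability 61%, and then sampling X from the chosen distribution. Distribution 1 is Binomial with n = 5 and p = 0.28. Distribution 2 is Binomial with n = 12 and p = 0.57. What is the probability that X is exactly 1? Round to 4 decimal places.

Conditional on each component, P(X = 1): 1: 0.376234; 2: 0.000635637.
By total probability, P(X = 1) = 0.39·0.376234 + 0.61·0.000635637 = 0.147119.

0.1471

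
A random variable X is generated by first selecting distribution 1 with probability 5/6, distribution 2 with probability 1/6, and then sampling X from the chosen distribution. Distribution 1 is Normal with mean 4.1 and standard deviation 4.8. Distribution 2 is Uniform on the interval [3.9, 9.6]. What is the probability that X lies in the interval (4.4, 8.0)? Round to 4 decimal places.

0.3276

Conditional on each component, P(4.4 < X < 8.0): 1: 0.26683; 2: 0.631579.
By total probability, P(4.4 < X < 8.0) = 0.833333·0.26683 + 0.166667·0.631579 = 0.327621.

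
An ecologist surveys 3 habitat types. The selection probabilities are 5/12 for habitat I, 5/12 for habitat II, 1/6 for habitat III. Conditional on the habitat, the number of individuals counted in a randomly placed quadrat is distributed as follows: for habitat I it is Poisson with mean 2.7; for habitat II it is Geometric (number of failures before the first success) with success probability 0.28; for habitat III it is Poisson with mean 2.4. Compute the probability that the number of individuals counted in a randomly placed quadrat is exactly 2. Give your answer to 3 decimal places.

0.206

Conditional on each habitat, P(X = 2): I: 0.244964; II: 0.145152; III: 0.261268.
By total probability, P(X = 2) = 0.416667·0.244964 + 0.416667·0.145152 + 0.166667·0.261268 = 0.206093.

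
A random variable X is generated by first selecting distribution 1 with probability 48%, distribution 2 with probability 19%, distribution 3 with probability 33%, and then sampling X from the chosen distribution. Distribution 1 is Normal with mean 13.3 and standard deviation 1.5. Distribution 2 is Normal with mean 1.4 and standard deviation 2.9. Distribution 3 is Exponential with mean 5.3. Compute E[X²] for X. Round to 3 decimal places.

106.497

For each component E[X²] = Var + (mean)², giving 1: 179.14; 2: 10.37; 3: 56.18.
Overall E[X²] = 0.48·179.14 + 0.19·10.37 + 0.33·56.18 = 106.497.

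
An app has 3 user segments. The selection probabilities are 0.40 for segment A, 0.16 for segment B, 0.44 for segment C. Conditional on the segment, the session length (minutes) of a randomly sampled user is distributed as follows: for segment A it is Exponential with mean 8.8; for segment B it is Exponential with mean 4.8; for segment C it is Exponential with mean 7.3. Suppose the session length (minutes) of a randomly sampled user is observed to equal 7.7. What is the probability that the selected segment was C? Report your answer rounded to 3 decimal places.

Likelihoods f(7.7 | ·): A: 0.0473707; B: 0.0418869; C: 0.0477074.
Posterior ∝ prior × likelihood. Numerator for C: 0.44·0.0477074 = 0.0209913.
Normalizing constant: 0.4·0.0473707 + 0.16·0.0418869 + 0.44·0.0477074 = 0.0466414.
P(C | observation) = 0.0209913 / 0.0466414 = 0.450056.

0.450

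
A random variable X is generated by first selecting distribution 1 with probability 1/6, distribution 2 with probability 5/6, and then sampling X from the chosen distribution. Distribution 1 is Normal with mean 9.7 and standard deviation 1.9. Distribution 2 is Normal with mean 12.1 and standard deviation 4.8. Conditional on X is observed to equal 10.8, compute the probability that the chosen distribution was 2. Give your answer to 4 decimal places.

Likelihoods f(10.8 | ·): 1: 0.177571; 2: 0.08012.
Posterior ∝ prior × likelihood. Numerator for 2: 0.833333·0.08012 = 0.0667667.
Normalizing constant: 0.166667·0.177571 + 0.833333·0.08012 = 0.0963619.
P(2 | observation) = 0.0667667 / 0.0963619 = 0.692874.

0.6929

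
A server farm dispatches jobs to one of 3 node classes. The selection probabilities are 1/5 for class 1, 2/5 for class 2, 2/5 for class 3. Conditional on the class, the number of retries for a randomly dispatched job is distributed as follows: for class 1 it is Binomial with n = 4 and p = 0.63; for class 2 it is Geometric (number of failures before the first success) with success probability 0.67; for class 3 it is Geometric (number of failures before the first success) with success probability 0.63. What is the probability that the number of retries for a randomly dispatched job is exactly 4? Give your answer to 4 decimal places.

0.0394

Conditional on each class, P(X = 4): 1: 0.15753; 2: 0.00794567; 3: 0.0118072.
By total probability, P(X = 4) = 0.2·0.15753 + 0.4·0.00794567 + 0.4·0.0118072 = 0.0394071.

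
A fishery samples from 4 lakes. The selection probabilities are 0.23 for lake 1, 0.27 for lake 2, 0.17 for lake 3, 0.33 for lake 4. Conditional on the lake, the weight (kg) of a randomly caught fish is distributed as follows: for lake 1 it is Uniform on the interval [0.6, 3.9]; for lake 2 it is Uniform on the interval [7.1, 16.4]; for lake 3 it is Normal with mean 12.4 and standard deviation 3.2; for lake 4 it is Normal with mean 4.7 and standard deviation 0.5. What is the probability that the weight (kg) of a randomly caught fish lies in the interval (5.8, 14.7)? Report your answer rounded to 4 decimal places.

0.3518

Conditional on each lake, P(5.8 < X < 14.7): 1: 0; 2: 0.817204; 3: 0.744272; 4: 0.0139034.
By total probability, P(5.8 < X < 14.7) = 0.23·0 + 0.27·0.817204 + 0.17·0.744272 + 0.33·0.0139034 = 0.35176.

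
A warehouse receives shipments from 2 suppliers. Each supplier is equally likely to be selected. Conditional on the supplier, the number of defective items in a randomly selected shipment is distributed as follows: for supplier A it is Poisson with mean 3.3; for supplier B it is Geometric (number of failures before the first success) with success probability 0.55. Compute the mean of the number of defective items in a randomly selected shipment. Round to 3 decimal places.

2.059

Component means — A: 3.3; B: 0.818182.
E[X] = 0.5·3.3 + 0.5·0.818182 = 2.05909.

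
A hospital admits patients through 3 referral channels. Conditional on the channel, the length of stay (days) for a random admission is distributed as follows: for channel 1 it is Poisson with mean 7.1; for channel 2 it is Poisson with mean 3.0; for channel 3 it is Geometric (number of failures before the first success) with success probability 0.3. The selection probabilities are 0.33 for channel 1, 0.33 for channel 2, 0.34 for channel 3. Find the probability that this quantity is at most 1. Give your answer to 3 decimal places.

Conditional on each channel, P(X ≤ 1): 1: 0.00668335; 2: 0.199148; 3: 0.51.
By total probability, P(X ≤ 1) = 0.33·0.00668335 + 0.33·0.199148 + 0.34·0.51 = 0.241324.

0.241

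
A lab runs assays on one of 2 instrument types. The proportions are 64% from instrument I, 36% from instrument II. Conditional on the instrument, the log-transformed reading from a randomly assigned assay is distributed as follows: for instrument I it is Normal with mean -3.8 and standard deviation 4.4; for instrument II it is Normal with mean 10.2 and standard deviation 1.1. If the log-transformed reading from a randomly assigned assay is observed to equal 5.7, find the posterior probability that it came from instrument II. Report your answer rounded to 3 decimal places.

Likelihoods f(5.7 | ·): I: 0.0088143; II: 8.42251e-05.
Posterior ∝ prior × likelihood. Numerator for II: 0.36·8.42251e-05 = 3.0321e-05.
Normalizing constant: 0.64·0.0088143 + 0.36·8.42251e-05 = 0.00567147.
P(II | observation) = 3.0321e-05 / 0.00567147 = 0.00534624.

0.005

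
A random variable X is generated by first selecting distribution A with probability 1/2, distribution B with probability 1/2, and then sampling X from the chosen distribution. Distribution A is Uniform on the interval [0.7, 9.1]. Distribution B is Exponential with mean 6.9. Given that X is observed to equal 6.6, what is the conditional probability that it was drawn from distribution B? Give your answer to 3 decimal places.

0.319

Likelihoods f(6.6 | ·): A: 0.119048; B: 0.0556851.
Posterior ∝ prior × likelihood. Numerator for B: 0.5·0.0556851 = 0.0278425.
Normalizing constant: 0.5·0.119048 + 0.5·0.0556851 = 0.0873663.
P(B | observation) = 0.0278425 / 0.0873663 = 0.318687.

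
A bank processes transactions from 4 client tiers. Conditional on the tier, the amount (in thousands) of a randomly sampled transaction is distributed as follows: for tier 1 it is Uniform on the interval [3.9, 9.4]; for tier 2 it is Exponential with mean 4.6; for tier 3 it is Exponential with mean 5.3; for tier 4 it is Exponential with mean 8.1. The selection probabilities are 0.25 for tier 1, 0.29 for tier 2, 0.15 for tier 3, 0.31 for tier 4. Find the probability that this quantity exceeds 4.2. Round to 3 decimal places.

0.605

Conditional on each tier, P(X > 4.2): 1: 0.945455; 2: 0.401301; 3: 0.452733; 4: 0.595402.
By total probability, P(X > 4.2) = 0.25·0.945455 + 0.29·0.401301 + 0.15·0.452733 + 0.31·0.595402 = 0.605225.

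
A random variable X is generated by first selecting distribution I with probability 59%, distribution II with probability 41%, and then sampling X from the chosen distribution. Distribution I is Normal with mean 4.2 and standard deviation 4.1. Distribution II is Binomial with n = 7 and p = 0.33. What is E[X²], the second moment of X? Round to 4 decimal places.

23.1479

For each component E[X²] = Var + (mean)², giving I: 34.45; II: 6.8838.
Overall E[X²] = 0.59·34.45 + 0.41·6.8838 = 23.1479.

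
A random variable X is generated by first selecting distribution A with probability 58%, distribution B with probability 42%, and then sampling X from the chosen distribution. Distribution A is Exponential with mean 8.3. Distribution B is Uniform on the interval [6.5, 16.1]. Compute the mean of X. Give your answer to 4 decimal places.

9.5600

Component means — A: 8.3; B: 11.3.
E[X] = 0.58·8.3 + 0.42·11.3 = 9.56.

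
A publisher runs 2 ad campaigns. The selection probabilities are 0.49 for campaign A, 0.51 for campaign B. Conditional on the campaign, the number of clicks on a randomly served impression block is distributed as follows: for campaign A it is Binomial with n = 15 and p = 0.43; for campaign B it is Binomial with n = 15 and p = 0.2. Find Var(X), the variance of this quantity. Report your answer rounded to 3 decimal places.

6.000

Per component, A: μ=6.45, E[X²]=45.279; B: μ=3, E[X²]=11.4.
E[X] = 0.49·6.45 + 0.51·3 = 4.6905.
E[X²] = 0.49·45.279 + 0.51·11.4 = 28.0007.
Var(X) = E[X²] − (E[X])² = 28.0007 − 22.0008 = 5.99992.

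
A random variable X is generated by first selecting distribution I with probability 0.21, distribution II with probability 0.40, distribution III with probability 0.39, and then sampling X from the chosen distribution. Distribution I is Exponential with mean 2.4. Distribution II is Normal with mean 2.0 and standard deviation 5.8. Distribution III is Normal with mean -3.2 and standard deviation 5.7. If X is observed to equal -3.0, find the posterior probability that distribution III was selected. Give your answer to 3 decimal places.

Likelihoods f(-3.0 | ·): I: 0; II: 0.0474358; III: 0.0699468.
Posterior ∝ prior × likelihood. Numerator for III: 0.39·0.0699468 = 0.0272793.
Normalizing constant: 0.21·0 + 0.4·0.0474358 + 0.39·0.0699468 = 0.0462536.
P(III | observation) = 0.0272793 / 0.0462536 = 0.589776.

0.590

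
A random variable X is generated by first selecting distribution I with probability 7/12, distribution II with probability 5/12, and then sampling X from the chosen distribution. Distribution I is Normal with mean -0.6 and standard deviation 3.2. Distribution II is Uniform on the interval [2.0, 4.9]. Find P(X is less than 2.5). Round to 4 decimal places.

Conditional on each component, P(X < 2.5): I: 0.833665; II: 0.172414.
By total probability, P(X < 2.5) = 0.583333·0.833665 + 0.416667·0.172414 = 0.558144.

0.5581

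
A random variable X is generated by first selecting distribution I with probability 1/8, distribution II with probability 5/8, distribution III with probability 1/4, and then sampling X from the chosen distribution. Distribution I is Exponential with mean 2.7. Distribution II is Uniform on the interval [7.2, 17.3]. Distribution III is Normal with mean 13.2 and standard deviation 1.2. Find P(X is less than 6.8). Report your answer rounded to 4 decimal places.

Conditional on each component, P(X < 6.8): I: 0.919421; II: 0; III: 4.8213e-08.
By total probability, P(X < 6.8) = 0.125·0.919421 + 0.625·0 + 0.25·4.8213e-08 = 0.114928.

0.1149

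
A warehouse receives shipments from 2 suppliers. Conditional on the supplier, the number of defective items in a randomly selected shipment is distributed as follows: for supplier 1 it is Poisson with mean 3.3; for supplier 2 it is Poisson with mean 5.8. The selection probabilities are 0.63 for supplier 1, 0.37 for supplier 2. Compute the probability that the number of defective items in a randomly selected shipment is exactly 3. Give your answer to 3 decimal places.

0.176

Conditional on each supplier, P(X = 3): 1: 0.220912; 2: 0.098452.
By total probability, P(X = 3) = 0.63·0.220912 + 0.37·0.098452 = 0.175602.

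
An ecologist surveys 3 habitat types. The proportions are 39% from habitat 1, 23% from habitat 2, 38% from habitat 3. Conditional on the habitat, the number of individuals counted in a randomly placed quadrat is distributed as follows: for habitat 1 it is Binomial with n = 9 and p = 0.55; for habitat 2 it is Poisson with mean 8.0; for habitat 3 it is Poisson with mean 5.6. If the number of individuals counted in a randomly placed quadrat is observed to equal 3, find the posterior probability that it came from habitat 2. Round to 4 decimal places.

0.0708

Likelihoods P(X=3 | ·): 1: 0.116049; 2: 0.0286261; 3: 0.108234.
Posterior ∝ prior × likelihood. Numerator for 2: 0.23·0.0286261 = 0.00658401.
Normalizing constant: 0.39·0.116049 + 0.23·0.0286261 + 0.38·0.108234 = 0.0929722.
P(2 | observation) = 0.00658401 / 0.0929722 = 0.070817.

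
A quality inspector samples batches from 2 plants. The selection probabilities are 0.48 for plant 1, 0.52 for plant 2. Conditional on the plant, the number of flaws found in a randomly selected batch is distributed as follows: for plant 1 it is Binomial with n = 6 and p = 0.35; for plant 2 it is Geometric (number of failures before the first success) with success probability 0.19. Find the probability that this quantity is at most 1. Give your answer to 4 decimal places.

Conditional on each plant, P(X ≤ 1): 1: 0.31908; 2: 0.3439.
By total probability, P(X ≤ 1) = 0.48·0.31908 + 0.52·0.3439 = 0.331986.

0.3320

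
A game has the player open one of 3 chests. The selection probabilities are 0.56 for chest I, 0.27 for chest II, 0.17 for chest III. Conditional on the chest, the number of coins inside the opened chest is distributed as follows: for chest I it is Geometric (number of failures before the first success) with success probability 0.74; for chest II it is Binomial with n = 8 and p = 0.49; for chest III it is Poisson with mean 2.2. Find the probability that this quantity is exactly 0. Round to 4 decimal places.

0.4345

Conditional on each chest, P(X = 0): I: 0.74; II: 0.00457679; III: 0.110803.
By total probability, P(X = 0) = 0.56·0.74 + 0.27·0.00457679 + 0.17·0.110803 = 0.434472.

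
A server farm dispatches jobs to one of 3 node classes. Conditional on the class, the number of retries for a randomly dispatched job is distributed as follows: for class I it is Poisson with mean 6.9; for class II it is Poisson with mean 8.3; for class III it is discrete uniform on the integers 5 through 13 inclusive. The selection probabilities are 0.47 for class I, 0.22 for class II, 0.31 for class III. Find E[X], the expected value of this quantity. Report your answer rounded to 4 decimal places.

Component means — I: 6.9; II: 8.3; III: 9.
E[X] = 0.47·6.9 + 0.22·8.3 + 0.31·9 = 7.859.

7.8590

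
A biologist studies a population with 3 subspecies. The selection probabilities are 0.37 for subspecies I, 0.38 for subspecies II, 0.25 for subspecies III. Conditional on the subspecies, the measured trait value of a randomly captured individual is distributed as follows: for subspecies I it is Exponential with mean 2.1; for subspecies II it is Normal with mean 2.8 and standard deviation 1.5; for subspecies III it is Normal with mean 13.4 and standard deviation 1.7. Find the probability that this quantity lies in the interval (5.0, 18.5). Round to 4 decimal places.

0.3109

Conditional on each subspecies, P(5.0 < X < 18.5): I: 0.0923132; II: 0.0712334; III: 0.99865.
By total probability, P(5.0 < X < 18.5) = 0.37·0.0923132 + 0.38·0.0712334 + 0.25·0.99865 = 0.310887.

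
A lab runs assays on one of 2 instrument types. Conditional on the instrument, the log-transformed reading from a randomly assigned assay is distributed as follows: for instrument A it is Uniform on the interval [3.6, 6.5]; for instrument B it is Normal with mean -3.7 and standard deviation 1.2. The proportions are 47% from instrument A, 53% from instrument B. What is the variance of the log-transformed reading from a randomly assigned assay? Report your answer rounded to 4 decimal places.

Per component, A: μ=5.05, E[X²]=26.2033; B: μ=-3.7, E[X²]=15.13.
E[X] = 0.47·5.05 + 0.53·-3.7 = 0.4125.
E[X²] = 0.47·26.2033 + 0.53·15.13 = 20.3345.
Var(X) = E[X²] − (E[X])² = 20.3345 − 0.170156 = 20.1643.

20.1643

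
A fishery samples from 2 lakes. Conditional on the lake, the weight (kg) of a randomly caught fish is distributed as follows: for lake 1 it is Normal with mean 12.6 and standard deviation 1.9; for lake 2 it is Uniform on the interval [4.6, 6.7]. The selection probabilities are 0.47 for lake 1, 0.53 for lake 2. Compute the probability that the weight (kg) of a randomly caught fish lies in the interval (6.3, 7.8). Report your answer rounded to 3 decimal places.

Conditional on each lake, P(6.3 < X < 7.8): 1: 0.00530637; 2: 0.190476.
By total probability, P(6.3 < X < 7.8) = 0.47·0.00530637 + 0.53·0.190476 = 0.103446.

0.103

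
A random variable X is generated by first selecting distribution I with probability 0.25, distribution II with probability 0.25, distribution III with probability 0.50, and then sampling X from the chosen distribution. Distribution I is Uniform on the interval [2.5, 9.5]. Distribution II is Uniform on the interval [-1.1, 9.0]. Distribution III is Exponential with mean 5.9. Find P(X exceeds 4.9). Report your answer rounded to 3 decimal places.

Conditional on each component, P(X > 4.9): I: 0.657143; II: 0.405941; III: 0.435828.
By total probability, P(X > 4.9) = 0.25·0.657143 + 0.25·0.405941 + 0.5·0.435828 = 0.483685.

0.484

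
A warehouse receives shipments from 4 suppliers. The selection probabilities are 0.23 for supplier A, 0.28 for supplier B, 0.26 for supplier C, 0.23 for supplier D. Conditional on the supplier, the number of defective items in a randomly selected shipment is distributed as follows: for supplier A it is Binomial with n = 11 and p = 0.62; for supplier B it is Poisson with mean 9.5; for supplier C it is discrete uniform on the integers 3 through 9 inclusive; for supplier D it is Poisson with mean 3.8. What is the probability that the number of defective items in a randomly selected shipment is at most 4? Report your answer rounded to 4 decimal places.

0.2568

Conditional on each supplier, P(X ≤ 4): A: 0.0768336; B: 0.0402627; C: 0.285714; D: 0.667844.
By total probability, P(X ≤ 4) = 0.23·0.0768336 + 0.28·0.0402627 + 0.26·0.285714 + 0.23·0.667844 = 0.256835.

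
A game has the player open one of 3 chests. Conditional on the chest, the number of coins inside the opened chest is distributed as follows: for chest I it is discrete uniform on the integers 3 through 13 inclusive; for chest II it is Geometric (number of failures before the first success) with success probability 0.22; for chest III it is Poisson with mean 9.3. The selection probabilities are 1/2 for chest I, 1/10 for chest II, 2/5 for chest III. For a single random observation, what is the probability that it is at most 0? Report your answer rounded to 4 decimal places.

Conditional on each chest, P(X ≤ 0): I: 0; II: 0.22; III: 9.14242e-05.
By total probability, P(X ≤ 0) = 0.5·0 + 0.1·0.22 + 0.4·9.14242e-05 = 0.0220366.

0.0220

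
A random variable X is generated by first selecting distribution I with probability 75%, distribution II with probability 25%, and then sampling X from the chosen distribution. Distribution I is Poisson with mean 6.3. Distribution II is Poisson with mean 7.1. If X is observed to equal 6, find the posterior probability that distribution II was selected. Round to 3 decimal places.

0.235

Likelihoods P(X=6 | ·): I: 0.159461; II: 0.1468.
Posterior ∝ prior × likelihood. Numerator for II: 0.25·0.1468 = 0.0367001.
Normalizing constant: 0.75·0.159461 + 0.25·0.1468 = 0.156296.
P(II | observation) = 0.0367001 / 0.156296 = 0.234811.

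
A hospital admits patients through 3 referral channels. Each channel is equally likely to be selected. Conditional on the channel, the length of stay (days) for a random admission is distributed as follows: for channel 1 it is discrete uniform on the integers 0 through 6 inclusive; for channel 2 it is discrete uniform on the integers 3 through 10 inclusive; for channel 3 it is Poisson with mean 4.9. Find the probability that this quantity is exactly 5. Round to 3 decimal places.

0.148

Conditional on each channel, P(X = 5): 1: 0.142857; 2: 0.125; 3: 0.17529.
By total probability, P(X = 5) = 0.333333·0.142857 + 0.333333·0.125 + 0.333333·0.17529 = 0.147716.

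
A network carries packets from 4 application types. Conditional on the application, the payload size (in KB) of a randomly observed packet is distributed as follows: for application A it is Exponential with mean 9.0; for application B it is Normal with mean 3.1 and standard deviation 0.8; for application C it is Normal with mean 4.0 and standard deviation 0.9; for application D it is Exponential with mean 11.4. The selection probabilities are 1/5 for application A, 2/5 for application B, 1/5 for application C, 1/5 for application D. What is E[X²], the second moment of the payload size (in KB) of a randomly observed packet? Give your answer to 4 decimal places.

For each component E[X²] = Var + (mean)², giving A: 162; B: 10.25; C: 16.81; D: 259.92.
Overall E[X²] = 0.2·162 + 0.4·10.25 + 0.2·16.81 + 0.2·259.92 = 91.846.

91.8460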